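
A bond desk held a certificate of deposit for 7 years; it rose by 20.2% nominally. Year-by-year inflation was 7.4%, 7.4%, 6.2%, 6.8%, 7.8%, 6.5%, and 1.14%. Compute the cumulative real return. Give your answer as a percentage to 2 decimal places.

Cumulative inflation factor: 1.074 × 1.074 × 1.062 × 1.068 × 1.078 × 1.065 × 1.0114 ≈ 1.51913.
Nominal growth factor: 1.20200. Real growth factor = 1.20200 / 1.51913 ≈ 0.79124.
Total real return ≈ -20.8759%.

-20.88%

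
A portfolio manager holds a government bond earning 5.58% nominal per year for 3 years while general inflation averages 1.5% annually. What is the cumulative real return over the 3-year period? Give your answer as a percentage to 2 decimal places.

The annual real rate is (1+5.58%)/(1+1.5%) − 1 = 4.0197%.
Compounded over 3 years: (1 + 0.040197)^3 − 1 ≈ 0.12550.

12.55%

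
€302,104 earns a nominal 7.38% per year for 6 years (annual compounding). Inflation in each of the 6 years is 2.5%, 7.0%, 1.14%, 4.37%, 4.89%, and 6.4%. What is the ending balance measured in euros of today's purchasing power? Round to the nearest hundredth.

Nominal value at maturity: €302,104 × (1 + 7.38%)^6 ≈ €463,123.56.
Price-level factor over 6 years: 1.025 × 1.070 × 1.0114 × 1.0437 × 1.0489 × 1.064 ≈ 1.2920579399.
Dividing the nominal maturity value by the price-level factor gives the value in today's money.

€358,438.69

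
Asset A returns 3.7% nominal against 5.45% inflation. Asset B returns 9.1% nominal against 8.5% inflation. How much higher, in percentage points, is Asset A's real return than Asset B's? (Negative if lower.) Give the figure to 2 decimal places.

Asset A real return: 1.037/1.0545 − 1 = -1.660%.
Asset B real return: 1.091/1.085 − 1 = 0.553%.
Difference: -1.660 − 0.553 = -2.213 pp.

-2.21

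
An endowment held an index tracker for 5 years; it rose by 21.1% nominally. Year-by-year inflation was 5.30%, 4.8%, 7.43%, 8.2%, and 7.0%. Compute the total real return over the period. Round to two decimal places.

Cumulative inflation factor: 1.0530 × 1.048 × 1.0743 × 1.082 × 1.070 ≈ 1.37254.
Nominal growth factor: 1.21100. Real growth factor = 1.21100 / 1.37254 ≈ 0.88230.
Total real return ≈ -11.7697%.

-11.77%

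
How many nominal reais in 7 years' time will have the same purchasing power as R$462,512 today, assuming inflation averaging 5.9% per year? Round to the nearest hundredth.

R$690,867.44

Cumulative price-level factor: (1+5.9%)^7 ≈ 1.4937286838.
The nominal amount required is R$462,512 scaled up by that factor.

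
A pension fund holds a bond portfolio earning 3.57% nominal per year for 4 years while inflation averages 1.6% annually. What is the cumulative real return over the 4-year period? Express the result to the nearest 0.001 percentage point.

The annual real rate is (1+3.57%)/(1+1.6%) − 1 = 1.9390%.
Compounded over 4 years: (1 + 0.019390)^4 − 1 ≈ 0.07984.

7.984%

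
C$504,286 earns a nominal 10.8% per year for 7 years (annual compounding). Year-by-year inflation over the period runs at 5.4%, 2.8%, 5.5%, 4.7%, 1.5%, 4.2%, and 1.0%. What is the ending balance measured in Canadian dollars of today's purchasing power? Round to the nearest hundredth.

Nominal value at maturity: C$504,286 × (1 + 10.8%)^7 ≈ C$1,033,844.53.
Price-level factor over 7 years: 1.054 × 1.028 × 1.055 × 1.047 × 1.015 × 1.042 × 1.010 ≈ 1.2784625237.
The maturity value deflated by that factor is the answer in today's purchasing power.

C$808,662.37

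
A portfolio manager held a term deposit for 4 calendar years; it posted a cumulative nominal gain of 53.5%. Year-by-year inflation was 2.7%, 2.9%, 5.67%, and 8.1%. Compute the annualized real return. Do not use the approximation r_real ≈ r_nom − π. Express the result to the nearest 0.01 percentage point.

Cumulative inflation factor: 1.027 × 1.029 × 1.0567 × 1.081 ≈ 1.20716.
Nominal growth factor: 1.53500. Real growth factor = 1.53500 / 1.20716 ≈ 1.27158.
Annualized: 1.27158^(1/4) − 1 ≈ 0.06191.

6.19%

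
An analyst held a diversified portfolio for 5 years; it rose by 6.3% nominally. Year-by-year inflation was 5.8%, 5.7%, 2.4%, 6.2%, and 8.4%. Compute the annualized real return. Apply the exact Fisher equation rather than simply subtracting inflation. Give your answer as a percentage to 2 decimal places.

-4.21%

Cumulative inflation factor: 1.058 × 1.057 × 1.024 × 1.062 × 1.084 ≈ 1.31830.
Nominal growth factor: 1.06300. Real growth factor = 1.06300 / 1.31830 ≈ 0.80634.
Annualized: 0.80634^(1/5) − 1 ≈ -0.04214.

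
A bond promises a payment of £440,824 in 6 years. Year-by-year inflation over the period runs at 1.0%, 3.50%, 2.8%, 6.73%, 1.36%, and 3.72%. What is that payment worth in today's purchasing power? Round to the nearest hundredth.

£365,590.39

Price-level factor over 6 years: 1.010 × 1.0350 × 1.028 × 1.0673 × 1.0136 × 1.0372 ≈ 1.2057866123.
Purchasing power today: £440,824 divided by that factor.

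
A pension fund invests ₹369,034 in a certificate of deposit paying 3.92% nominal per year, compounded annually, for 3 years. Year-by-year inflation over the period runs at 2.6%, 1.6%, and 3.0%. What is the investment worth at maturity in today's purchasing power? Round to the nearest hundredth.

Nominal value at maturity: ₹369,034 × (1 + 3.92%)^3 ≈ ₹414,155.84.
Price-level factor over 3 years: 1.026 × 1.016 × 1.030 = 1.07368848.
Dividing the nominal maturity value by the price-level factor gives the value in today's money.

₹385,731.85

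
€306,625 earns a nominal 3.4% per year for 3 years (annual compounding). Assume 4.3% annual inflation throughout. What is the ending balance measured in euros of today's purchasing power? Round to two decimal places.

€298,755.74

Nominal value at maturity: €306,625 × (1 + 3.4%)^3 ≈ €338,976.18.
Price-level factor over 3 years: (1 + 4.3%)^3 = 1.134626507.
Dividing the nominal maturity value by the price-level factor gives the value in today's money.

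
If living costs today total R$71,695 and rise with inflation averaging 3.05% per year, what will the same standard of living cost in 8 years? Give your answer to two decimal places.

Cumulative price-level factor: (1+3.05%)^8 ≈ 1.2716979433.
The nominal amount required is R$71,695 scaled up by that factor.

R$91,174.38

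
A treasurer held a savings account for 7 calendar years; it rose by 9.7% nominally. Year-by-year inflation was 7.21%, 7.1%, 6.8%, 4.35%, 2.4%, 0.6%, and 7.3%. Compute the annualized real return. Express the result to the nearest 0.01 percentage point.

-3.57%

Cumulative inflation factor: 1.0721 × 1.071 × 1.068 × 1.0435 × 1.024 × 1.006 × 1.073 ≈ 1.41445.
Nominal growth factor: 1.09700. Real growth factor = 1.09700 / 1.41445 ≈ 0.77557.
Annualized: 0.77557^(1/7) − 1 ≈ -0.03566.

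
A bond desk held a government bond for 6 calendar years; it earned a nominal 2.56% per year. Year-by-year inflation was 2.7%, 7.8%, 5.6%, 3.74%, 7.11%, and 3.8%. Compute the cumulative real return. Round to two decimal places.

Cumulative inflation factor: 1.027 × 1.078 × 1.056 × 1.0374 × 1.0711 × 1.038 ≈ 1.34842.
Nominal growth factor: 1.16377. Real growth factor = 1.16377 / 1.34842 ≈ 0.86306.
Total real return ≈ -13.6939%.

-13.69%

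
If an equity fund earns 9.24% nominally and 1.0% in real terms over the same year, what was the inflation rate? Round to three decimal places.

8.158%

From (1+r_nom) = (1+r_real)(1+π), we get 1+π = (1 + 9.24%)/(1 + 1.0%) = 1.0924/1.010 ≈ 1.08158.
So π ≈ 8.1584%.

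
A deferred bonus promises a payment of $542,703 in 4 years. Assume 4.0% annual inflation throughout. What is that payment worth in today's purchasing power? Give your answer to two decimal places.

$463,904.80

Price-level factor over 4 years: (1 + 4.0%)^4 = 1.16985856.
Purchasing power today: $542,703 divided by that factor.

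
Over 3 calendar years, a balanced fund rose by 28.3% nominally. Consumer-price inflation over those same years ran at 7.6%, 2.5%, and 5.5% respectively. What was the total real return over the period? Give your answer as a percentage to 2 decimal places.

10.27%

Cumulative inflation factor: 1.076 × 1.025 × 1.055 ≈ 1.16356.
Nominal growth factor: 1.28300. Real growth factor = 1.28300 / 1.16356 ≈ 1.10265.
Total real return ≈ 10.2651%.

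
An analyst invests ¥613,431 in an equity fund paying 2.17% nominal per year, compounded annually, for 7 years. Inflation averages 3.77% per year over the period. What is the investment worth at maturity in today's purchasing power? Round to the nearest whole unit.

¥550,208

Nominal value at maturity: ¥613,431 × (1 + 2.17%)^7 ≈ ¥712,901.
Price-level factor over 7 years: (1 + 3.77%)^7 ≈ 1.2956948039.
Dividing the nominal maturity value by the price-level factor gives the value in today's money.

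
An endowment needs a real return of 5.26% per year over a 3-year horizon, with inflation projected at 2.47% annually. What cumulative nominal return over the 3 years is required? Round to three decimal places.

Required annual nominal rate: (1+5.26%)(1+2.47%) − 1 = 7.859922%.
Cumulative over 3 years: (1 + 0.07859922)^3 − 1 ≈ 0.25482.

25.482%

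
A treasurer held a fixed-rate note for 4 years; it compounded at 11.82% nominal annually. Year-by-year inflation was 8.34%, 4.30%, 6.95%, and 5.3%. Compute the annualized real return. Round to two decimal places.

Cumulative inflation factor: 1.0834 × 1.0430 × 1.0695 × 1.053 ≈ 1.27257.
Nominal growth factor: 1.56343. Real growth factor = 1.56343 / 1.27257 ≈ 1.22856.
Annualized: 1.22856^(1/4) − 1 ≈ 0.05281.

5.28%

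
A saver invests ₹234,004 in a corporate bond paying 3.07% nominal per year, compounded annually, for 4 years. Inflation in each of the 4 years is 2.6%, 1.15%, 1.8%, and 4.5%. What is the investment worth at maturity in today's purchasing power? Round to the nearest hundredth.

Nominal value at maturity: ₹234,004 × (1 + 3.07%)^4 ≈ ₹264,090.26.
Price-level factor over 4 years: 1.026 × 1.0115 × 1.018 × 1.045 ≈ 1.1040209542.
The maturity value deflated by that factor is the answer in today's purchasing power.

₹239,207.65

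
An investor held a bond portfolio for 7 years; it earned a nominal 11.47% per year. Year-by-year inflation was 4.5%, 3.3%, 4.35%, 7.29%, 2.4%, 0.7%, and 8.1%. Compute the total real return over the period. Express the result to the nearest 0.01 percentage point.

Cumulative inflation factor: 1.045 × 1.033 × 1.0435 × 1.0729 × 1.024 × 1.007 × 1.081 ≈ 1.34717.
Nominal growth factor: 2.13848. Real growth factor = 2.13848 / 1.34717 ≈ 1.58739.
Total real return ≈ 58.7386%.

58.74%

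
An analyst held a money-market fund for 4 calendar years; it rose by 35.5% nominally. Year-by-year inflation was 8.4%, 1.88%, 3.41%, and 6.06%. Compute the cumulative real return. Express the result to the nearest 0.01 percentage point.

Cumulative inflation factor: 1.084 × 1.0188 × 1.0341 × 1.0606 ≈ 1.21125.
Nominal growth factor: 1.35500. Real growth factor = 1.35500 / 1.21125 ≈ 1.11868.
Total real return ≈ 11.8683%.

11.87%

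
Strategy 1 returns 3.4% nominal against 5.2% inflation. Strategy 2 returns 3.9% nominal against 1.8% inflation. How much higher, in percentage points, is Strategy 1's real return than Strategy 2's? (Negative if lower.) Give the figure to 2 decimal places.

Strategy 1 real return: 1.034/1.052 − 1 = -1.711%.
Strategy 2 real return: 1.039/1.018 − 1 = 2.063%.
Difference: -1.711 − 2.063 = -3.774 pp.

-3.77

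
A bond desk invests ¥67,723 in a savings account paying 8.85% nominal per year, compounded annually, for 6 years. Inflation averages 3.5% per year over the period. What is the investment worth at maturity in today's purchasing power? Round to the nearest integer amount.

¥91,636

Nominal value at maturity: ¥67,723 × (1 + 8.85%)^6 ≈ ¥112,644.
Price-level factor over 6 years: (1 + 3.5%)^6 ≈ 1.2292553263.
The maturity value deflated by that factor is the answer in today's purchasing power.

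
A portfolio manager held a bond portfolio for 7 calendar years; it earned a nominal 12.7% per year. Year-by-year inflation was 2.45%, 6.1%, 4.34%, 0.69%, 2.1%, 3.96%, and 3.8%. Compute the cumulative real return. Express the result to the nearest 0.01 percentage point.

Cumulative inflation factor: 1.0245 × 1.061 × 1.0434 × 1.0069 × 1.021 × 1.0396 × 1.038 ≈ 1.25821.
Nominal growth factor: 2.30923. Real growth factor = 2.30923 / 1.25821 ≈ 1.83533.
Total real return ≈ 83.5327%.

83.53%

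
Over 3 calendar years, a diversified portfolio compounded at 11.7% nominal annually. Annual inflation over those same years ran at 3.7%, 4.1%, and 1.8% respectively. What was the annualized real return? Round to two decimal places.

8.24%

Cumulative inflation factor: 1.037 × 1.041 × 1.018 ≈ 1.09895.
Nominal growth factor: 1.39367. Real growth factor = 1.39367 / 1.09895 ≈ 1.26818.
Annualized: 1.26818^(1/3) − 1 ≈ 0.08242.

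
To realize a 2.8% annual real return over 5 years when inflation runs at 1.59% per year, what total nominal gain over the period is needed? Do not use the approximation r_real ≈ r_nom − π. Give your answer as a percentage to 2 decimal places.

24.23%

Required annual nominal rate: (1+2.8%)(1+1.59%) − 1 = 4.43452%.
Cumulative over 5 years: (1 + 0.0443452)^5 − 1 ≈ 0.24228.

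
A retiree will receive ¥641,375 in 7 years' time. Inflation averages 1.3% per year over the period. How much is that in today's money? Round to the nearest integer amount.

Price-level factor over 7 years: (1 + 1.3%)^7 ≈ 1.0946269025.
Purchasing power today: ¥641,375 divided by that factor.

¥585,930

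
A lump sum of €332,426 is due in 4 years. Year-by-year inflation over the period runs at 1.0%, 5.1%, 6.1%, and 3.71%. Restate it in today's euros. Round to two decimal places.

Price-level factor over 4 years: 1.010 × 1.051 × 1.061 × 1.0371 ≈ 1.1680464343.
Purchasing power today: €332,426 divided by that factor.

€284,599.99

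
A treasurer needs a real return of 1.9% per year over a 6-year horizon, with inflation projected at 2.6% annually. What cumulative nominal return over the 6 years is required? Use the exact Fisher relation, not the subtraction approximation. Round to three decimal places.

30.596%

Required annual nominal rate: (1+1.9%)(1+2.6%) − 1 = 4.5494%.
Cumulative over 6 years: (1 + 0.045494)^6 − 1 ≈ 0.30596.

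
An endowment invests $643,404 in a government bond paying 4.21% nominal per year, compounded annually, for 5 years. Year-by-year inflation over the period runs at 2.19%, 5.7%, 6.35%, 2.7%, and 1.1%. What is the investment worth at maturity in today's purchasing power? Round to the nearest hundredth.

Nominal value at maturity: $643,404 × (1 + 4.21%)^5 ≈ $790,734.59.
Price-level factor over 5 years: 1.0219 × 1.057 × 1.0635 × 1.027 × 1.011 ≈ 1.1927309254.
Dividing the nominal maturity value by the price-level factor gives the value in today's money.

$662,961.42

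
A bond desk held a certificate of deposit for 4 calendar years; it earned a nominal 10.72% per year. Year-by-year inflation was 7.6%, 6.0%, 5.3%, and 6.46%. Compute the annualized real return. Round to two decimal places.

Cumulative inflation factor: 1.076 × 1.060 × 1.053 × 1.0646 ≈ 1.27859.
Nominal growth factor: 1.50281. Real growth factor = 1.50281 / 1.27859 ≈ 1.17536.
Annualized: 1.17536^(1/4) − 1 ≈ 0.04122.

4.12%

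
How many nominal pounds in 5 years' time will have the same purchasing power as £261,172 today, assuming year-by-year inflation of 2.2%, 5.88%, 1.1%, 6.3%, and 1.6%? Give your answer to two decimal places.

£308,581.28

Cumulative price-level factor: 1.022 × 1.0588 × 1.011 × 1.063 × 1.016 ≈ 1.1815251119.
The nominal amount required is £261,172 scaled up by that factor.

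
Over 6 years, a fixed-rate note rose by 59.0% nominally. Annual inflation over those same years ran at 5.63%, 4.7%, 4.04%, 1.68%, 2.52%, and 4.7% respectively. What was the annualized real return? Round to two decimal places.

Cumulative inflation factor: 1.0563 × 1.047 × 1.0404 × 1.0168 × 1.0252 × 1.047 ≈ 1.25581.
Nominal growth factor: 1.59000. Real growth factor = 1.59000 / 1.25581 ≈ 1.26611.
Annualized: 1.26611^(1/6) − 1 ≈ 0.04011.

4.01%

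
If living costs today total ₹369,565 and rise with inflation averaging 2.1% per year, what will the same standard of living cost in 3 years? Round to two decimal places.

₹393,339.95

Cumulative price-level factor: (1+2.1%)^3 = 1.064332261.
Multiplying ₹369,565 by the price-level factor gives the future nominal sum.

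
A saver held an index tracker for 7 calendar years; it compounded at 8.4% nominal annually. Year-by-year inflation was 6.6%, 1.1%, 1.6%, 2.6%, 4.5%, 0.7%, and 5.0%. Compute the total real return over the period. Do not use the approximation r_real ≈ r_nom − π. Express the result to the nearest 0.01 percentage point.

41.68%

Cumulative inflation factor: 1.066 × 1.011 × 1.016 × 1.026 × 1.045 × 1.007 × 1.050 ≈ 1.24132.
Nominal growth factor: 1.75875. Real growth factor = 1.75875 / 1.24132 ≈ 1.41684.
Total real return ≈ 41.6839%.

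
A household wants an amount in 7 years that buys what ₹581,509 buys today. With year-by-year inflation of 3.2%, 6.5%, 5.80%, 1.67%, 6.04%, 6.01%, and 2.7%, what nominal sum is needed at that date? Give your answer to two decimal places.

Cumulative price-level factor: 1.032 × 1.065 × 1.0580 × 1.0167 × 1.0604 × 1.0601 × 1.027 ≈ 1.3648810168.
The nominal amount required is ₹581,509 scaled up by that factor.

₹793,690.60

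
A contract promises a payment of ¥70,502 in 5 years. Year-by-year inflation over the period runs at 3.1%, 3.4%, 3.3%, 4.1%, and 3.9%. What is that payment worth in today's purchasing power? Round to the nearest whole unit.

Price-level factor over 5 years: 1.031 × 1.034 × 1.033 × 1.041 × 1.039 ≈ 1.1910933574.
Purchasing power today: ¥70,502 divided by that factor.

¥59,191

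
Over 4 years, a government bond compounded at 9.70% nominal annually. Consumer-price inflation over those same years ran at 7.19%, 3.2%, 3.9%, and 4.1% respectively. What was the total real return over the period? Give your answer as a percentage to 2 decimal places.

Cumulative inflation factor: 1.0719 × 1.032 × 1.039 × 1.041 ≈ 1.19647.
Nominal growth factor: 1.44819. Real growth factor = 1.44819 / 1.19647 ≈ 1.21039.
Total real return ≈ 21.0393%.

21.04%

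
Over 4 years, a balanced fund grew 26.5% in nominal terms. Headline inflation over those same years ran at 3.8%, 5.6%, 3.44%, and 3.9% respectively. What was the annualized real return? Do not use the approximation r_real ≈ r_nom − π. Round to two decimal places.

1.80%

Cumulative inflation factor: 1.038 × 1.056 × 1.0344 × 1.039 ≈ 1.17805.
Nominal growth factor: 1.26500. Real growth factor = 1.26500 / 1.17805 ≈ 1.07380.
Annualized: 1.07380^(1/4) − 1 ≈ 0.01796.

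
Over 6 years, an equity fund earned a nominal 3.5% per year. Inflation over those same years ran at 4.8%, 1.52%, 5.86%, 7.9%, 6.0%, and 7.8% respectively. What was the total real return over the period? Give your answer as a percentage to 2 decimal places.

-11.48%

Cumulative inflation factor: 1.048 × 1.0152 × 1.0586 × 1.079 × 1.060 × 1.078 ≈ 1.38864.
Nominal growth factor: 1.22926. Real growth factor = 1.22926 / 1.38864 ≈ 0.88522.
Total real return ≈ -11.4780%.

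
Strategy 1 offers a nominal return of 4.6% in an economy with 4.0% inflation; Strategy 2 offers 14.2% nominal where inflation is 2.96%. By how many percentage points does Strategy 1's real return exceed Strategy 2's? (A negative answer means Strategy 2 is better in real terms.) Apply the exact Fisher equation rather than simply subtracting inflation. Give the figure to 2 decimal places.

-10.34

Strategy 1 real return: 1.046/1.040 − 1 = 0.577%.
Strategy 2 real return: 1.142/1.0296 − 1 = 10.917%.
Difference: 0.577 − 10.917 = -10.340 pp.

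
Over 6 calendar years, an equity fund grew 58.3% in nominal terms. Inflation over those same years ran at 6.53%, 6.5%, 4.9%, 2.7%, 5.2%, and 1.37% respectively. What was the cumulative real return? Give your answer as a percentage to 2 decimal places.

21.45%

Cumulative inflation factor: 1.0653 × 1.065 × 1.049 × 1.027 × 1.052 × 1.0137 ≈ 1.30344.
Nominal growth factor: 1.58300. Real growth factor = 1.58300 / 1.30344 ≈ 1.21447.
Total real return ≈ 21.4474%.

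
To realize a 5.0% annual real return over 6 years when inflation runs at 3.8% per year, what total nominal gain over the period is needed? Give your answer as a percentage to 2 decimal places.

67.62%

Required annual nominal rate: (1+5.0%)(1+3.8%) − 1 = 8.99%.
Cumulative over 6 years: (1 + 0.0899)^6 − 1 ≈ 0.67618.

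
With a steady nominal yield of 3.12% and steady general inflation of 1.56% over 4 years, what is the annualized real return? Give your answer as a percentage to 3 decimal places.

With constant rates the annual real return is the same each year: (1+3.12%)/(1+1.56%) − 1 = 0.01536.

1.536%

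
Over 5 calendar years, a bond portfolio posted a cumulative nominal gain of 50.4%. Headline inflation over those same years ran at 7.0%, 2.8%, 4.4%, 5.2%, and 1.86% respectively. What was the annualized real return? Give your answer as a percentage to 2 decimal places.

4.10%

Cumulative inflation factor: 1.070 × 1.028 × 1.044 × 1.052 × 1.0186 ≈ 1.23054.
Nominal growth factor: 1.50400. Real growth factor = 1.50400 / 1.23054 ≈ 1.22222.
Annualized: 1.22222^(1/5) − 1 ≈ 0.04095.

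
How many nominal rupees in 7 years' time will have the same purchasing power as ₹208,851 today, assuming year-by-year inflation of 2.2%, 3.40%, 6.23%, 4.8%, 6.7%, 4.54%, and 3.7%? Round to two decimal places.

Cumulative price-level factor: 1.022 × 1.0340 × 1.0623 × 1.048 × 1.067 × 1.0454 × 1.037 ≈ 1.3608353123.
Multiplying ₹208,851 by the price-level factor gives the future nominal sum.

₹284,211.82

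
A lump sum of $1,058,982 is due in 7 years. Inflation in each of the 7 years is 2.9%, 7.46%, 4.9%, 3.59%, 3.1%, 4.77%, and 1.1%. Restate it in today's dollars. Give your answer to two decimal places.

$807,023.69

Price-level factor over 7 years: 1.029 × 1.0746 × 1.049 × 1.0359 × 1.031 × 1.0477 × 1.011 ≈ 1.3122068394.
Purchasing power today: $1,058,982 divided by that factor.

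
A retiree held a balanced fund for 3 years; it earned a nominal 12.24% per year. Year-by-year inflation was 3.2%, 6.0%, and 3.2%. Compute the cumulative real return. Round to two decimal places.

25.25%

Cumulative inflation factor: 1.032 × 1.060 × 1.032 ≈ 1.12893.
Nominal growth factor: 1.41398. Real growth factor = 1.41398 / 1.12893 ≈ 1.25250.
Total real return ≈ 25.2500%.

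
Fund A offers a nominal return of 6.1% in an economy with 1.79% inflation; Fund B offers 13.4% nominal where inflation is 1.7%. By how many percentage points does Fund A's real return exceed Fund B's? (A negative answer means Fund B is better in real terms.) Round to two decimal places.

Fund A real return: 1.061/1.0179 − 1 = 4.234%.
Fund B real return: 1.134/1.017 − 1 = 11.504%.
Difference: 4.234 − 11.504 = -7.270 pp.

-7.27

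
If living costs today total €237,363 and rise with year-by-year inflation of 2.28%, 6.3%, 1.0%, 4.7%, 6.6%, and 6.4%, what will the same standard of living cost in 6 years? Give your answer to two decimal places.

Cumulative price-level factor: 1.0228 × 1.063 × 1.010 × 1.047 × 1.066 × 1.064 ≈ 1.3040398765.
The nominal amount required is €237,363 scaled up by that factor.

€309,530.82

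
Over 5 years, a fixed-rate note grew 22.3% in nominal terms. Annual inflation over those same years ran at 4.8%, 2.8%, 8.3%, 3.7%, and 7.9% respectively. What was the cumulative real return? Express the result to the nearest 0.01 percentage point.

Cumulative inflation factor: 1.048 × 1.028 × 1.083 × 1.037 × 1.079 ≈ 1.30552.
Nominal growth factor: 1.22300. Real growth factor = 1.22300 / 1.30552 ≈ 0.93679.
Total real return ≈ -6.3208%.

-6.32%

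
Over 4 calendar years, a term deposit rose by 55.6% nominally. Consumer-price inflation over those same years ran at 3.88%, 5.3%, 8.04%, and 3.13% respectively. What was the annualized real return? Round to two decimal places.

Cumulative inflation factor: 1.0388 × 1.053 × 1.0804 × 1.0313 ≈ 1.21879.
Nominal growth factor: 1.55600. Real growth factor = 1.55600 / 1.21879 ≈ 1.27667.
Annualized: 1.27667^(1/4) − 1 ≈ 0.06297.

6.30%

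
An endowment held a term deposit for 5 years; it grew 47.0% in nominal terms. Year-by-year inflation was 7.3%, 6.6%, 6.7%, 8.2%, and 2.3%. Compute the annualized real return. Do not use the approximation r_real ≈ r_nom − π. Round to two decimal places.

1.70%

Cumulative inflation factor: 1.073 × 1.066 × 1.067 × 1.082 × 1.023 ≈ 1.35090.
Nominal growth factor: 1.47000. Real growth factor = 1.47000 / 1.35090 ≈ 1.08816.
Annualized: 1.08816^(1/5) − 1 ≈ 0.01704.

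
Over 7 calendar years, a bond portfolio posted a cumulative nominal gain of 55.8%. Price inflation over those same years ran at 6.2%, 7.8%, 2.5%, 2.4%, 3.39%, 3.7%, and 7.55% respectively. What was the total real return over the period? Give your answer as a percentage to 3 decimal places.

12.443%

Cumulative inflation factor: 1.062 × 1.078 × 1.025 × 1.024 × 1.0339 × 1.037 × 1.0755 ≈ 1.38559.
Nominal growth factor: 1.55800. Real growth factor = 1.55800 / 1.38559 ≈ 1.12443.
Total real return ≈ 12.4431%.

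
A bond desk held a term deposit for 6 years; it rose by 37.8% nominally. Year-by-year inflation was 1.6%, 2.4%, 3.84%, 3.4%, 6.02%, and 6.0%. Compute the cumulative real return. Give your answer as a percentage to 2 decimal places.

Cumulative inflation factor: 1.016 × 1.024 × 1.0384 × 1.034 × 1.0602 × 1.060 ≈ 1.25537.
Nominal growth factor: 1.37800. Real growth factor = 1.37800 / 1.25537 ≈ 1.09768.
Total real return ≈ 9.7682%.

9.77%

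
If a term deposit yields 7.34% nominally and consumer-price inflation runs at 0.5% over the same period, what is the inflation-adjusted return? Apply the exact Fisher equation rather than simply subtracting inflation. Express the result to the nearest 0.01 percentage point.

Real return via the Fisher equation: (1 + 7.34%)/(1 + 0.5%) − 1 = 1.0734/1.005 − 1 ≈ 0.06806.

6.81%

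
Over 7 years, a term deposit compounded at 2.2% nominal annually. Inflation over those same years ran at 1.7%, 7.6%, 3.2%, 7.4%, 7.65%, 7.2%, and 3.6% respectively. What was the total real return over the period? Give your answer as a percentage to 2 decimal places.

-19.69%

Cumulative inflation factor: 1.017 × 1.076 × 1.032 × 1.074 × 1.0765 × 1.072 × 1.036 ≈ 1.45006.
Nominal growth factor: 1.16454. Real growth factor = 1.16454 / 1.45006 ≈ 0.80310.
Total real return ≈ -19.6898%.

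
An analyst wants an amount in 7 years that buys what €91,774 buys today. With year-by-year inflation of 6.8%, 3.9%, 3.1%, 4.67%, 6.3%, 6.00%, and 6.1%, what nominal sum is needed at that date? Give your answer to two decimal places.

Cumulative price-level factor: 1.068 × 1.039 × 1.031 × 1.0467 × 1.063 × 1.0600 × 1.061 ≈ 1.4316016933.
Multiplying €91,774 by the price-level factor gives the future nominal sum.

€131,383.81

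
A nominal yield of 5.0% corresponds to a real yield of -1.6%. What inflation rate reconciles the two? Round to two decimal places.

6.71%

From (1+r_nom) = (1+r_real)(1+π), we get 1+π = (1 + 5.0%)/(1 − 1.6%) = 1.050/0.984 ≈ 1.06707.
So π ≈ 6.7073%.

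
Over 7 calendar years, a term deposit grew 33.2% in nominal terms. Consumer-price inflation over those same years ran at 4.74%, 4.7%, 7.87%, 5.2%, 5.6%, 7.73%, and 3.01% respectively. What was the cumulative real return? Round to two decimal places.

Cumulative inflation factor: 1.0474 × 1.047 × 1.0787 × 1.052 × 1.056 × 1.0773 × 1.0301 ≈ 1.45833.
Nominal growth factor: 1.33200. Real growth factor = 1.33200 / 1.45833 ≈ 0.91337.
Total real return ≈ -8.6626%.

-8.66%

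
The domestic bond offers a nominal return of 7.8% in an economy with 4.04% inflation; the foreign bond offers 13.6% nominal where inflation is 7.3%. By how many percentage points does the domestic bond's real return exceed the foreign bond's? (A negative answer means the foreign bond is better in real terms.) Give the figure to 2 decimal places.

-2.26

The domestic bond real return: 1.078/1.0404 − 1 = 3.614%.
The foreign bond real return: 1.136/1.073 − 1 = 5.871%.
Difference: 3.614 − 5.871 = -2.257 pp.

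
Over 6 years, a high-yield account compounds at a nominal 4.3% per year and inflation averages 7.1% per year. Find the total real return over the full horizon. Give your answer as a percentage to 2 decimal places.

-14.70%

The annual real rate is (1+4.3%)/(1+7.1%) − 1 = -2.6144%.
Compounded over 6 years: (1 + -0.026144)^6 − 1 ≈ -0.14696.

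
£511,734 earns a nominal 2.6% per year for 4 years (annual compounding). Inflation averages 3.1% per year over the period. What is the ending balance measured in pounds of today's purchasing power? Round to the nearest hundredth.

£501,879.04

Nominal value at maturity: £511,734 × (1 + 2.6%)^4 ≈ £567,066.14.
Price-level factor over 4 years: (1 + 3.1%)^4 ≈ 1.1298860875.
Dividing the nominal maturity value by the price-level factor gives the value in today's money.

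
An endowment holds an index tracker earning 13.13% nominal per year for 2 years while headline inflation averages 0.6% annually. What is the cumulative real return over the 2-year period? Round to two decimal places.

26.46%

The annual real rate is (1+13.13%)/(1+0.6%) − 1 = 12.4553%.
Compounded over 2 years: (1 + 0.124553)^2 − 1 ≈ 0.26462.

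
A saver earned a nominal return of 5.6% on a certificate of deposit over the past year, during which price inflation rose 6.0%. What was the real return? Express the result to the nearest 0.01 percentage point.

Real return via the Fisher equation: (1 + 5.6%)/(1 + 6.0%) − 1 = 1.056/1.060 − 1 ≈ -0.00377.

-0.38%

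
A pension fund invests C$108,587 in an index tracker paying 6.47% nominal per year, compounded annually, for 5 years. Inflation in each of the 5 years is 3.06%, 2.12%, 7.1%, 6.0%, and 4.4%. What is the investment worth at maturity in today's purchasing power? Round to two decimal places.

C$119,101.53

Nominal value at maturity: C$108,587 × (1 + 6.47%)^5 ≈ C$148,564.18.
Price-level factor over 5 years: 1.0306 × 1.0212 × 1.071 × 1.060 × 1.044 ≈ 1.2473742630.
Dividing the nominal maturity value by the price-level factor gives the value in today's money.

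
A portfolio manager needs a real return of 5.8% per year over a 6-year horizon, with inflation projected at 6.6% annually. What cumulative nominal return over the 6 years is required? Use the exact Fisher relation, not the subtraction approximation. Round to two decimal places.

Required annual nominal rate: (1+5.8%)(1+6.6%) − 1 = 12.7828%.
Cumulative over 6 years: (1 + 0.127828)^6 − 1 ≈ 1.05806.

105.81%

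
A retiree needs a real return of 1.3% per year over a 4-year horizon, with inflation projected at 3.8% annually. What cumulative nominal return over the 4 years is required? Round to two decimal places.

22.24%

Required annual nominal rate: (1+1.3%)(1+3.8%) − 1 = 5.1494%.
Cumulative over 4 years: (1 + 0.051494)^4 − 1 ≈ 0.22244.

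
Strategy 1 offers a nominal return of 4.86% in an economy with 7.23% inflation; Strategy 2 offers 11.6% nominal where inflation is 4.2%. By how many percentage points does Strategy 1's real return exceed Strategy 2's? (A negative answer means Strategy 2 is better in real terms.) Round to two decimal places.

-9.31

Strategy 1 real return: 1.0486/1.0723 − 1 = -2.210%.
Strategy 2 real return: 1.116/1.042 − 1 = 7.102%.
Difference: -2.210 − 7.102 = -9.312 pp.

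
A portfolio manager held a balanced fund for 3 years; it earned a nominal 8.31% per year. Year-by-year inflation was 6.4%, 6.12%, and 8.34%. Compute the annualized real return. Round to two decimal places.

1.27%

Cumulative inflation factor: 1.064 × 1.0612 × 1.0834 ≈ 1.22329.
Nominal growth factor: 1.27059. Real growth factor = 1.27059 / 1.22329 ≈ 1.03867.
Annualized: 1.03867^(1/3) − 1 ≈ 0.01273.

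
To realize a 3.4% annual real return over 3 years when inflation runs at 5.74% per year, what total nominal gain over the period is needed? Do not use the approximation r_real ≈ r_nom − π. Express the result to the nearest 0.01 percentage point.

30.70%

Required annual nominal rate: (1+3.4%)(1+5.74%) − 1 = 9.33516%.
Cumulative over 3 years: (1 + 0.0933516)^3 − 1 ≈ 0.30701.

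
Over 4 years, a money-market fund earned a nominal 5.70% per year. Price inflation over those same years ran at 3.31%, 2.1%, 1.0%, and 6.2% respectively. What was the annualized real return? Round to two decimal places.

2.49%

Cumulative inflation factor: 1.0331 × 1.021 × 1.010 × 1.062 ≈ 1.13139.
Nominal growth factor: 1.24825. Real growth factor = 1.24825 / 1.13139 ≈ 1.10328.
Annualized: 1.10328^(1/4) − 1 ≈ 0.02488.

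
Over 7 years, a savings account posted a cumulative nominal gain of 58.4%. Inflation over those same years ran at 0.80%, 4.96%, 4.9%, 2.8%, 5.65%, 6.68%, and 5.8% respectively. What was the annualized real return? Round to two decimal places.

2.20%

Cumulative inflation factor: 1.0080 × 1.0496 × 1.049 × 1.028 × 1.0565 × 1.0668 × 1.058 ≈ 1.36048.
Nominal growth factor: 1.58400. Real growth factor = 1.58400 / 1.36048 ≈ 1.16430.
Annualized: 1.16430^(1/7) − 1 ≈ 0.02197.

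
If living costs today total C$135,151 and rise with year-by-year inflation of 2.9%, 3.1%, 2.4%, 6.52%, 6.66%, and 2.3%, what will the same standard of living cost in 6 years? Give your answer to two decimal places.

Cumulative price-level factor: 1.029 × 1.031 × 1.024 × 1.0652 × 1.0666 × 1.023 ≈ 1.2626482104.
Multiplying C$135,151 by the price-level factor gives the future nominal sum.

C$170,648.17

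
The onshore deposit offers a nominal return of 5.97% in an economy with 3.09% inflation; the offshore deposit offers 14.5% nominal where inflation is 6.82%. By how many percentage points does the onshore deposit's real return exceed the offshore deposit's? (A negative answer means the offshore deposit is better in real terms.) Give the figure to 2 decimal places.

The onshore deposit real return: 1.0597/1.0309 − 1 = 2.794%.
The offshore deposit real return: 1.145/1.0682 − 1 = 7.190%.
Difference: 2.794 − 7.190 = -4.396 pp.

-4.40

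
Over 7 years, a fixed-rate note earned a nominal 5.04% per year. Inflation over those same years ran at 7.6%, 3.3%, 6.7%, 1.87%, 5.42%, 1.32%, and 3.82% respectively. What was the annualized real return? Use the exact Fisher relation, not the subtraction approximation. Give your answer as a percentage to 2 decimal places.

Cumulative inflation factor: 1.076 × 1.033 × 1.067 × 1.0187 × 1.0542 × 1.0132 × 1.0382 ≈ 1.33975.
Nominal growth factor: 1.41086. Real growth factor = 1.41086 / 1.33975 ≈ 1.05308.
Annualized: 1.05308^(1/7) − 1 ≈ 0.00742.

0.74%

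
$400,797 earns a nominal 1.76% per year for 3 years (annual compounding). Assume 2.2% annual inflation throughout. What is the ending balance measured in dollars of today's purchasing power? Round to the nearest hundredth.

$395,642.62

Nominal value at maturity: $400,797 × (1 + 1.76%)^3 ≈ $422,333.72.
Price-level factor over 3 years: (1 + 2.2%)^3 = 1.067462648.
The maturity value deflated by that factor is the answer in today's purchasing power.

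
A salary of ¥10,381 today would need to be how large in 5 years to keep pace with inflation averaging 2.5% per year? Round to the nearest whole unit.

¥11,745

Cumulative price-level factor: (1+2.5%)^5 ≈ 1.1314082129.
The nominal amount required is ¥10,381 scaled up by that factor.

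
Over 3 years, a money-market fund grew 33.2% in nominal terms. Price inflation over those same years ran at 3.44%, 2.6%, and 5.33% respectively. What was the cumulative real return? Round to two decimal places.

Cumulative inflation factor: 1.0344 × 1.026 × 1.0533 ≈ 1.11786.
Nominal growth factor: 1.33200. Real growth factor = 1.33200 / 1.11786 ≈ 1.19156.
Total real return ≈ 19.1561%.

19.16%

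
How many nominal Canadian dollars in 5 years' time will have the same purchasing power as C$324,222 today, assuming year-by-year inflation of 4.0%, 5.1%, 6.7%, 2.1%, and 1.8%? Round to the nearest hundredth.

Cumulative price-level factor: 1.040 × 1.051 × 1.067 × 1.021 × 1.018 ≈ 1.2121992050.
The nominal amount required is C$324,222 scaled up by that factor.

C$393,021.65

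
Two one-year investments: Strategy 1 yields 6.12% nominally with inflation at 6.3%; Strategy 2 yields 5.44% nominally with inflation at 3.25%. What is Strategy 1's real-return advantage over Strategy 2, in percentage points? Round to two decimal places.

-2.29

Strategy 1 real return: 1.0612/1.063 − 1 = -0.169%.
Strategy 2 real return: 1.0544/1.0325 − 1 = 2.121%.
Difference: -0.169 − 2.121 = -2.290 pp.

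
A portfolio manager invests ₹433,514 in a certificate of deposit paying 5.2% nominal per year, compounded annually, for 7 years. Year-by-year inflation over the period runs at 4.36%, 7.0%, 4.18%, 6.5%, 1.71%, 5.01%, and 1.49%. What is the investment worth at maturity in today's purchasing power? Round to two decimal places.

₹460,303.13

Nominal value at maturity: ₹433,514 × (1 + 5.2%)^7 ≈ ₹618,177.66.
Price-level factor over 7 years: 1.0436 × 1.070 × 1.0418 × 1.065 × 1.0171 × 1.0501 × 1.0149 ≈ 1.3429794718.
The maturity value deflated by that factor is the answer in today's purchasing power.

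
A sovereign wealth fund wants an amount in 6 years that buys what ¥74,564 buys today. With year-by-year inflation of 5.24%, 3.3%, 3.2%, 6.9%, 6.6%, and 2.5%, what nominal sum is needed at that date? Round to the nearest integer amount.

¥97,712

Cumulative price-level factor: 1.0524 × 1.033 × 1.032 × 1.069 × 1.066 × 1.025 ≈ 1.3104475207.
The nominal amount required is ¥74,564 scaled up by that factor.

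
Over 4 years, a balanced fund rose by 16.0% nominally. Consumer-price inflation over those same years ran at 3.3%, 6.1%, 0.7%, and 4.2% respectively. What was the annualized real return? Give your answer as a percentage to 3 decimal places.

Cumulative inflation factor: 1.033 × 1.061 × 1.007 × 1.042 ≈ 1.15004.
Nominal growth factor: 1.16000. Real growth factor = 1.16000 / 1.15004 ≈ 1.00866.
Annualized: 1.00866^(1/4) − 1 ≈ 0.00216.

0.216%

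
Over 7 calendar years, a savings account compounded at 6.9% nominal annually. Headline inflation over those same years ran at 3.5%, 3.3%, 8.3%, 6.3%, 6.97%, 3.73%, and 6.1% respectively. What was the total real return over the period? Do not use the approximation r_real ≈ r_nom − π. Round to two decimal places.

10.09%

Cumulative inflation factor: 1.035 × 1.033 × 1.083 × 1.063 × 1.0697 × 1.0373 × 1.061 ≈ 1.44905.
Nominal growth factor: 1.59531. Real growth factor = 1.59531 / 1.44905 ≈ 1.10093.
Total real return ≈ 10.0930%.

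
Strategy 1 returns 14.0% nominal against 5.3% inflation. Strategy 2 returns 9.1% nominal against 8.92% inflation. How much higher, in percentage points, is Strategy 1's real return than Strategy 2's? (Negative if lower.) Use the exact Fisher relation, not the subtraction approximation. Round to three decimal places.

8.097

Strategy 1 real return: 1.140/1.053 − 1 = 8.2621%.
Strategy 2 real return: 1.091/1.0892 − 1 = 0.1653%.
Difference: 8.2621 − 0.1653 = 8.0968 pp.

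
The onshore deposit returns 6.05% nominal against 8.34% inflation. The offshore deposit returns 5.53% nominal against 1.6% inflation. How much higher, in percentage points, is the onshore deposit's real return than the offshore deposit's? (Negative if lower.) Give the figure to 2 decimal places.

The onshore deposit real return: 1.0605/1.0834 − 1 = -2.114%.
The offshore deposit real return: 1.0553/1.016 − 1 = 3.868%.
Difference: -2.114 − 3.868 = -5.982 pp.

-5.98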